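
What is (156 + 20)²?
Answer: 30976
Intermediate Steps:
(156 + 20)² = 176² = 30976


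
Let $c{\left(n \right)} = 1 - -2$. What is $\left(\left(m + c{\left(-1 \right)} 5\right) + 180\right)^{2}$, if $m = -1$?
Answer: $37636$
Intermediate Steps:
$c{\left(n \right)} = 3$ ($c{\left(n \right)} = 1 + 2 = 3$)
$\left(\left(m + c{\left(-1 \right)} 5\right) + 180\right)^{2} = \left(\left(-1 + 3 \cdot 5\right) + 180\right)^{2} = \left(\left(-1 + 15\right) + 180\right)^{2} = \left(14 + 180\right)^{2} = 194^{2} = 37636$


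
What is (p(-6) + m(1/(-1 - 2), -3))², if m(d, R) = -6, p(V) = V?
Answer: 144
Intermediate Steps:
(p(-6) + m(1/(-1 - 2), -3))² = (-6 - 6)² = (-12)² = 144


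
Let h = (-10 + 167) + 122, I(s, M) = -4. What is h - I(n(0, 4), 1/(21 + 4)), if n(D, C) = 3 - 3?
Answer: 283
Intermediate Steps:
n(D, C) = 0
h = 279 (h = 157 + 122 = 279)
h - I(n(0, 4), 1/(21 + 4)) = 279 - 1*(-4) = 279 + 4 = 283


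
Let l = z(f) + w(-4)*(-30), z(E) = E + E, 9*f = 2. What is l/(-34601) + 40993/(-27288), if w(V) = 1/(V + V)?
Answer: -1418513251/944192088 ≈ -1.5024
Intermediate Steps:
f = 2/9 (f = (⅑)*2 = 2/9 ≈ 0.22222)
w(V) = 1/(2*V)
z(E) = 2*E
l = 151/36 (l = 2*(2/9) + ((½)/(-4))*(-30) = 4/9 + ((½)*(-¼))*(-30) = 4/9 - ⅛*(-30) = 4/9 + 15/4 = 151/36 ≈ 4.1944)
l/(-34601) + 40993/(-27288) = (151/36)/(-34601) + 40993/(-27288) = (151/36)*(-1/34601) + 40993*(-1/27288) = -151/1245636 - 40993/27288 = -1418513251/944192088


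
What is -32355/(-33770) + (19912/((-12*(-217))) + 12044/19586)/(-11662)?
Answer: 2019961001489/2109861169878 ≈ 0.95739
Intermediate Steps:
-32355/(-33770) + (19912/((-12*(-217))) + 12044/19586)/(-11662) = -32355*(-1/33770) + (19912/2604 + 12044*(1/19586))*(-1/11662) = 6471/6754 + (19912*(1/2604) + 6022/9793)*(-1/11662) = 6471/6754 + (4978/651 + 6022/9793)*(-1/11662) = 6471/6754 + (7524268/910749)*(-1/11662) = 6471/6754 - 221302/312386907 = 2019961001489/2109861169878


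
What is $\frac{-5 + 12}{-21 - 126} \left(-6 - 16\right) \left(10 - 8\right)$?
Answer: $\frac{44}{21} \approx 2.0952$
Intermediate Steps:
$\frac{-5 + 12}{-21 - 126} \left(-6 - 16\right) \left(10 - 8\right) = \frac{7}{-147} \left(- 22 \left(10 - 8\right)\right) = 7 \left(- \frac{1}{147}\right) \left(- 22 \left(10 - 8\right)\right) = - \frac{\left(-22\right) 2}{21} = \left(- \frac{1}{21}\right) \left(-44\right) = \frac{44}{21}$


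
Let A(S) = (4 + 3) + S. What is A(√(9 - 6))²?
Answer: (7 + √3)² ≈ 76.249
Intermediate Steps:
A(S) = 7 + S
A(√(9 - 6))² = (7 + √(9 - 6))² = (7 + √3)²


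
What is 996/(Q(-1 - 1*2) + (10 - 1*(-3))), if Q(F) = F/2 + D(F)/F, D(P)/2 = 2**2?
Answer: 5976/53 ≈ 112.75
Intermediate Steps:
D(P) = 8 (D(P) = 2*2**2 = 2*4 = 8)
Q(F) = F/2 + 8/F
996/(Q(-1 - 1*2) + (10 - 1*(-3))) = 996/(((-1 - 1*2)/2 + 8/(-1 - 1*2)) + (10 - 1*(-3))) = 996/(((-1 - 2)/2 + 8/(-1 - 2)) + (10 + 3)) = 996/(((1/2)*(-3) + 8/(-3)) + 13) = 996/((-3/2 + 8*(-1/3)) + 13) = 996/((-3/2 - 8/3) + 13) = 996/(-25/6 + 13) = 996/(53/6) = (6/53)*996 = 5976/53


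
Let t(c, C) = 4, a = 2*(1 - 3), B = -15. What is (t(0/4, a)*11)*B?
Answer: -660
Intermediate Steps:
a = -4 (a = 2*(-2) = -4)
(t(0/4, a)*11)*B = (4*11)*(-15) = 44*(-15) = -660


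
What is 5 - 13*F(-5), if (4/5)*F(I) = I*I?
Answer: -1605/4 ≈ -401.25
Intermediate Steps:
F(I) = 5*I**2/4 (F(I) = 5*(I*I)/4 = 5*I**2/4)
5 - 13*F(-5) = 5 - 65*(-5)**2/4 = 5 - 65*25/4 = 5 - 13*125/4 = 5 - 1625/4 = -1605/4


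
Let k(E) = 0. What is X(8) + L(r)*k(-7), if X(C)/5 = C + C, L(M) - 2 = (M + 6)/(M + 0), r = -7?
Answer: 80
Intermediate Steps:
L(M) = 2 + (6 + M)/M (L(M) = 2 + (M + 6)/(M + 0) = 2 + (6 + M)/M)
X(C) = 10*C (X(C) = 5*(C + C) = 5*(2*C) = 10*C)
X(8) + L(r)*k(-7) = 10*8 + (3 + 6/(-7))*0 = 80 + (3 + 6*(-⅐))*0 = 80 + (3 - 6/7)*0 = 80 + (15/7)*0 = 80 + 0 = 80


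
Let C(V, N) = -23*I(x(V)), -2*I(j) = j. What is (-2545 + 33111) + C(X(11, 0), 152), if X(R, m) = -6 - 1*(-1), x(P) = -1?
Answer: 61109/2 ≈ 30555.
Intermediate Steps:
X(R, m) = -5 (X(R, m) = -6 + 1 = -5)
I(j) = -j/2
C(V, N) = -23/2 (C(V, N) = -(-23)*(-1)/2 = -23*1/2 = -23/2)
(-2545 + 33111) + C(X(11, 0), 152) = (-2545 + 33111) - 23/2 = 30566 - 23/2 = 61109/2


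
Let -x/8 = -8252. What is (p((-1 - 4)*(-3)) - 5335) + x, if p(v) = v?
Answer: 60696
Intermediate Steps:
x = 66016 (x = -8*(-8252) = 66016)
(p((-1 - 4)*(-3)) - 5335) + x = ((-1 - 4)*(-3) - 5335) + 66016 = (-5*(-3) - 5335) + 66016 = (15 - 5335) + 66016 = -5320 + 66016 = 60696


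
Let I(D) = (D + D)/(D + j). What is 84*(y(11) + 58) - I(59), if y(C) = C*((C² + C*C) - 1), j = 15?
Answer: 8419513/37 ≈ 2.2755e+5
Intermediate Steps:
y(C) = C*(-1 + 2*C²) (y(C) = C*((C² + C²) - 1) = C*(2*C² - 1) = C*(-1 + 2*C²))
I(D) = 2*D/(15 + D) (I(D) = (D + D)/(D + 15) = (2*D)/(15 + D) = 2*D/(15 + D))
84*(y(11) + 58) - I(59) = 84*((-1*11 + 2*11³) + 58) - 2*59/(15 + 59) = 84*((-11 + 2*1331) + 58) - 2*59/74 = 84*((-11 + 2662) + 58) - 2*59/74 = 84*(2651 + 58) - 1*59/37 = 84*2709 - 59/37 = 227556 - 59/37 = 8419513/37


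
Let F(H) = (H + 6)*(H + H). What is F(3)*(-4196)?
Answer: -226584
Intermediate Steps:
F(H) = 2*H*(6 + H) (F(H) = (6 + H)*(2*H) = 2*H*(6 + H))
F(3)*(-4196) = (2*3*(6 + 3))*(-4196) = (2*3*9)*(-4196) = 54*(-4196) = -226584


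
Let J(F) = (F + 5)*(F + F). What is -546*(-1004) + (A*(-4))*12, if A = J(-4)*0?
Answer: 548184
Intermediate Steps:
J(F) = 2*F*(5 + F) (J(F) = (5 + F)*(2*F) = 2*F*(5 + F))
A = 0 (A = (2*(-4)*(5 - 4))*0 = (2*(-4)*1)*0 = -8*0 = 0)
-546*(-1004) + (A*(-4))*12 = -546*(-1004) + (0*(-4))*12 = 548184 + 0*12 = 548184 + 0 = 548184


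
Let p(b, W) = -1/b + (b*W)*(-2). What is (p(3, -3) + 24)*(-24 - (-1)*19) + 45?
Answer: -490/3 ≈ -163.33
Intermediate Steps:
p(b, W) = -1/b - 2*W*b (p(b, W) = -1/b + (W*b)*(-2) = -1/b - 2*W*b)
(p(3, -3) + 24)*(-24 - (-1)*19) + 45 = ((-1/3 - 2*(-3)*3) + 24)*(-24 - (-1)*19) + 45 = ((-1*1/3 + 18) + 24)*(-24 - 1*(-19)) + 45 = ((-1/3 + 18) + 24)*(-24 + 19) + 45 = (53/3 + 24)*(-5) + 45 = (125/3)*(-5) + 45 = -625/3 + 45 = -490/3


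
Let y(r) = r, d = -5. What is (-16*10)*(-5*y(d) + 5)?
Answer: -4800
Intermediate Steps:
(-16*10)*(-5*y(d) + 5) = (-16*10)*(-5*(-5) + 5) = -160*(25 + 5) = -160*30 = -4800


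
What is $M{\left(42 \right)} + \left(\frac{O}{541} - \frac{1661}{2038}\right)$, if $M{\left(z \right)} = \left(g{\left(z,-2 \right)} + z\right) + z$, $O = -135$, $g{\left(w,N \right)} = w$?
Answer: $\frac{137748577}{1102558} \approx 124.94$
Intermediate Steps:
$M{\left(z \right)} = 3 z$ ($M{\left(z \right)} = \left(z + z\right) + z = 2 z + z = 3 z$)
$M{\left(42 \right)} + \left(\frac{O}{541} - \frac{1661}{2038}\right) = 3 \cdot 42 - \left(\frac{135}{541} + \frac{1661}{2038}\right) = 126 - \frac{1173731}{1102558} = \frac{137748577}{1102558}$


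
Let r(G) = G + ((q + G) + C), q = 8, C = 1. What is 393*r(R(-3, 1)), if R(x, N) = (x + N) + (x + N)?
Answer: 393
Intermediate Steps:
R(x, N) = 2*N + 2*x (R(x, N) = (N + x) + (N + x) = 2*N + 2*x)
r(G) = 9 + 2*G (r(G) = G + ((8 + G) + 1) = G + (9 + G) = 9 + 2*G)
393*r(R(-3, 1)) = 393*(9 + 2*(2*1 + 2*(-3))) = 393*(9 + 2*(2 - 6)) = 393*(9 + 2*(-4)) = 393*(9 - 8) = 393*1 = 393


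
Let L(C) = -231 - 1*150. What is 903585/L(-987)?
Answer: -301195/127 ≈ -2371.6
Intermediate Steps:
L(C) = -381 (L(C) = -231 - 150 = -381)
903585/L(-987) = 903585/(-381) = 903585*(-1/381) = -301195/127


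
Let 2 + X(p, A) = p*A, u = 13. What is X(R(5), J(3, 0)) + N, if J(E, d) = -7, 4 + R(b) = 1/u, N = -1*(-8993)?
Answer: 117240/13 ≈ 9018.5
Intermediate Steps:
N = 8993
R(b) = -51/13 (R(b) = -4 + 1/13 = -51/13)
X(p, A) = -2 + A*p (X(p, A) = -2 + p*A = -2 + A*p)
X(R(5), J(3, 0)) + N = (-2 - 7*(-51/13)) + 8993 = (-2 + 357/13) + 8993 = 331/13 + 8993 = 117240/13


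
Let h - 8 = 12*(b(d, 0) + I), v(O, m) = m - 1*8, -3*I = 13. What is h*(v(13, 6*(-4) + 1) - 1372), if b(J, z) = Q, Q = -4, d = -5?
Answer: 129076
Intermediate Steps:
I = -13/3 (I = -1/3*13 = -13/3 ≈ -4.3333)
b(J, z) = -4
v(O, m) = -8 + m (v(O, m) = m - 8 = -8 + m)
h = -92 (h = 8 + 12*(-4 - 13/3) = 8 + 12*(-25/3) = 8 - 100 = -92)
h*(v(13, 6*(-4) + 1) - 1372) = -92*((-8 + (6*(-4) + 1)) - 1372) = -92*((-8 + (-24 + 1)) - 1372) = -92*((-8 - 23) - 1372) = -92*(-31 - 1372) = -92*(-1403) = 129076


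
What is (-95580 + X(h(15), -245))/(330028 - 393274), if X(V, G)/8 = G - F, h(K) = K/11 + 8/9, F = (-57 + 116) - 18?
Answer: 48934/31623 ≈ 1.5474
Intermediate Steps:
F = 41 (F = 59 - 18 = 41)
h(K) = 8/9 + K/11 (h(K) = K*(1/11) + 8*(1/9) = K/11 + 8/9 = 8/9 + K/11)
X(V, G) = -328 + 8*G (X(V, G) = 8*(G - 1*41) = 8*(G - 41) = 8*(-41 + G) = -328 + 8*G)
(-95580 + X(h(15), -245))/(330028 - 393274) = (-95580 + (-328 + 8*(-245)))/(330028 - 393274) = (-95580 + (-328 - 1960))/(-63246) = (-95580 - 2288)*(-1/63246) = -97868*(-1/63246) = 48934/31623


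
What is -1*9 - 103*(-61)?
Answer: 6274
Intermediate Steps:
-1*9 - 103*(-61) = -9 + 6283 = 6274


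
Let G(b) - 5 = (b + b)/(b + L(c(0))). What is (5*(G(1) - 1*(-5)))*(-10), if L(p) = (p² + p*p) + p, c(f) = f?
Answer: -600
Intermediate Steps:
L(p) = p + 2*p² (L(p) = (p² + p²) + p = 2*p² + p = p + 2*p²)
G(b) = 7 (G(b) = 5 + (b + b)/(b + 0*(1 + 2*0)) = 5 + (2*b)/(b + 0*(1 + 0)) = 5 + (2*b)/(b + 0*1) = 5 + (2*b)/(b + 0) = 5 + (2*b)/b = 5 + 2 = 7)
(5*(G(1) - 1*(-5)))*(-10) = (5*(7 - 1*(-5)))*(-10) = (5*(7 + 5))*(-10) = (5*12)*(-10) = 60*(-10) = -600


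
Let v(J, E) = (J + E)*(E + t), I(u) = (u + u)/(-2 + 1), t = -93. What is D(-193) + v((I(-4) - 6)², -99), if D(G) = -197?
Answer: 18043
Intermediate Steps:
I(u) = -2*u (I(u) = (2*u)/(-1) = (2*u)*(-1) = -2*u)
v(J, E) = (-93 + E)*(E + J) (v(J, E) = (J + E)*(E - 93) = (E + J)*(-93 + E) = (-93 + E)*(E + J))
D(-193) + v((I(-4) - 6)², -99) = -197 + ((-99)² - 93*(-99) - 93*(-2*(-4) - 6)² - 99*(-2*(-4) - 6)²) = -197 + (9801 + 9207 - 93*(8 - 6)² - 99*(8 - 6)²) = -197 + (9801 + 9207 - 93*2² - 99*2²) = -197 + (9801 + 9207 - 93*4 - 99*4) = -197 + (9801 + 9207 - 372 - 396) = -197 + 18240 = 18043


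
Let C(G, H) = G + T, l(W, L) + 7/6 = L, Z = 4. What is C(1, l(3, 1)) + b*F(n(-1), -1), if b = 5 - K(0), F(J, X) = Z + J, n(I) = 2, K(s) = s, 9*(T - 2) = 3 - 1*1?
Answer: 299/9 ≈ 33.222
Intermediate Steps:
T = 20/9 (T = 2 + (3 - 1*1)/9 = 2 + (3 - 1)/9 = 2 + (⅑)*2 = 2 + 2/9 = 20/9 ≈ 2.2222)
l(W, L) = -7/6 + L
F(J, X) = 4 + J
C(G, H) = 20/9 + G (C(G, H) = G + 20/9 = 20/9 + G)
b = 5 (b = 5 - 1*0 = 5 + 0 = 5)
C(1, l(3, 1)) + b*F(n(-1), -1) = (20/9 + 1) + 5*(4 + 2) = 29/9 + 5*6 = 29/9 + 30 = 299/9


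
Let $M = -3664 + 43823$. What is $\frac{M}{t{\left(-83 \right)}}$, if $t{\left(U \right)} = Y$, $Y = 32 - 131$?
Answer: $- \frac{40159}{99} \approx -405.65$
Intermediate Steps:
$Y = -99$ ($Y = 32 - 131 = -99$)
$t{\left(U \right)} = -99$
$M = 40159$
$\frac{M}{t{\left(-83 \right)}} = \frac{40159}{-99} = 40159 \left(- \frac{1}{99}\right) = - \frac{40159}{99}$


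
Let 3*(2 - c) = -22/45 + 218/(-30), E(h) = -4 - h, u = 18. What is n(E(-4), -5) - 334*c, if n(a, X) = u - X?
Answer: -203641/135 ≈ -1508.5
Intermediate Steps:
c = 619/135 (c = 2 - (-22/45 + 218/(-30))/3 = 2 - (-22*1/45 + 218*(-1/30))/3 = 2 - (-22/45 - 109/15)/3 = 2 - ⅓*(-349/45) = 2 + 349/135 = 619/135 ≈ 4.5852)
n(a, X) = 18 - X
n(E(-4), -5) - 334*c = (18 - 1*(-5)) - 334*619/135 = (18 + 5) - 206746/135 = 23 - 206746/135 = -203641/135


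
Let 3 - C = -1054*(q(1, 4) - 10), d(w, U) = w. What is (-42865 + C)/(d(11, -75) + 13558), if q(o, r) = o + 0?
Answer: -52348/13569 ≈ -3.8579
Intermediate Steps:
q(o, r) = o
C = -9483 (C = 3 - (-1054)*(1 - 10) = 3 - (-1054)*(-9) = 3 - 1*9486 = 3 - 9486 = -9483)
(-42865 + C)/(d(11, -75) + 13558) = (-42865 - 9483)/(11 + 13558) = -52348/13569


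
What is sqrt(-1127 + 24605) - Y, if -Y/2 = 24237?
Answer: 48474 + sqrt(23478) ≈ 48627.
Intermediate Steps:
Y = -48474 (Y = -2*24237 = -48474)
sqrt(-1127 + 24605) - Y = sqrt(-1127 + 24605) - 1*(-48474) = sqrt(23478) + 48474 = 48474 + sqrt(23478)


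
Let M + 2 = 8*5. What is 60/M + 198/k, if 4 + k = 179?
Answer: 9012/3325 ≈ 2.7104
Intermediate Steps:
k = 175 (k = -4 + 179 = 175)
M = 38 (M = -2 + 8*5 = -2 + 40 = 38)
60/M + 198/k = 60/38 + 198/175 = 60*(1/38) + 198*(1/175) = 30/19 + 198/175 = 9012/3325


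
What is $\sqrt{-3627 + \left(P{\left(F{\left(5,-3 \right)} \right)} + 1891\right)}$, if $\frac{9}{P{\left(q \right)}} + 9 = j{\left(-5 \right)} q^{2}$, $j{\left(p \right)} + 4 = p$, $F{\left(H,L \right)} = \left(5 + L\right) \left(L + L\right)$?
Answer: $\frac{3 i \sqrt{4055505}}{145} \approx 41.665 i$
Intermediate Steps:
$F{\left(H,L \right)} = 2 L \left(5 + L\right)$ ($F{\left(H,L \right)} = \left(5 + L\right) 2 L = 2 L \left(5 + L\right)$)
$j{\left(p \right)} = -4 + p$
$P{\left(q \right)} = \frac{9}{-9 - 9 q^{2}}$ ($P{\left(q \right)} = \frac{9}{-9 + \left(-4 - 5\right) q^{2}} = \frac{9}{-9 - 9 q^{2}}$)
$\sqrt{-3627 + \left(P{\left(F{\left(5,-3 \right)} \right)} + 1891\right)} = \sqrt{-3627 + \left(- \frac{1}{1 + \left(2 \left(-3\right) \left(5 - 3\right)\right)^{2}} + 1891\right)} = \sqrt{-3627 + \left(- \frac{1}{1 + \left(2 \left(-3\right) 2\right)^{2}} + 1891\right)} = \sqrt{-3627 + \left(- \frac{1}{1 + \left(-12\right)^{2}} + 1891\right)} = \sqrt{-3627 + \left(- \frac{1}{1 + 144} + 1891\right)} = \sqrt{-3627 + \left(- \frac{1}{145} + 1891\right)} = \sqrt{-3627 + \frac{274194}{145}} = \sqrt{- \frac{251721}{145}} = \frac{3 i \sqrt{4055505}}{145}$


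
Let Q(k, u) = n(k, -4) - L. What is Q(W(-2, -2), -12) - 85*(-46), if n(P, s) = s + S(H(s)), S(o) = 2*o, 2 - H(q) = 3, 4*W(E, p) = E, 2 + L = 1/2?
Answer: 7811/2 ≈ 3905.5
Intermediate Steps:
L = -3/2 (L = -2 + 1/2 = -2 + ½ = -3/2 ≈ -1.5000)
W(E, p) = E/4
H(q) = -1 (H(q) = 2 - 1*3 = 2 - 3 = -1)
n(P, s) = -2 + s (n(P, s) = s + 2*(-1) = s - 2 = -2 + s)
Q(k, u) = -9/2 (Q(k, u) = (-2 - 4) - 1*(-3/2) = -6 + 3/2 = -9/2)
Q(W(-2, -2), -12) - 85*(-46) = -9/2 - 85*(-46) = -9/2 + 3910 = 7811/2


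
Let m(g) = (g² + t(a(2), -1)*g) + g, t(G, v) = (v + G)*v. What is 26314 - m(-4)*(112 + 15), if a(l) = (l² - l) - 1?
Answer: 24790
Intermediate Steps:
a(l) = -1 + l² - l
t(G, v) = v*(G + v) (t(G, v) = (G + v)*v = v*(G + v))
m(g) = g + g² (m(g) = (g² + (-((-1 + 2² - 1*2) - 1))*g) + g = (g² + (-((-1 + 4 - 2) - 1))*g) + g = (g² + (-(1 - 1))*g) + g = (g² + (-1*0)*g) + g = (g² + 0*g) + g = (g² + 0) + g = g² + g = g + g²)
26314 - m(-4)*(112 + 15) = 26314 - (-4*(1 - 4))*(112 + 15) = 26314 - (-4*(-3))*127 = 26314 - 12*127 = 26314 - 1*1524 = 26314 - 1524 = 24790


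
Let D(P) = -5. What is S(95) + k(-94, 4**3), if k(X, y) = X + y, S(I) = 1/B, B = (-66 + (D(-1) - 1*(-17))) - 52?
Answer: -3181/106 ≈ -30.009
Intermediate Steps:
B = -106 (B = (-66 + (-5 - 1*(-17))) - 52 = (-66 + (-5 + 17)) - 52 = (-66 + 12) - 52 = -54 - 52 = -106)
S(I) = -1/106 (S(I) = 1/(-106) = -1/106)
S(95) + k(-94, 4**3) = -1/106 + (-94 + 4**3) = -1/106 + (-94 + 64) = -1/106 - 30 = -3181/106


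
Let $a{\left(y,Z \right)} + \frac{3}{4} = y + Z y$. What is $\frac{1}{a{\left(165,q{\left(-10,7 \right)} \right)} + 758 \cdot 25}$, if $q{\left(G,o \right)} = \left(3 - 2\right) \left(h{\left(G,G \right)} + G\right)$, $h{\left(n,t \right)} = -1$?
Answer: $\frac{4}{69197} \approx 5.7806 \cdot 10^{-5}$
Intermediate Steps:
$q{\left(G,o \right)} = -1 + G$ ($q{\left(G,o \right)} = \left(3 - 2\right) \left(-1 + G\right) = 1 \left(-1 + G\right) = -1 + G$)
$a{\left(y,Z \right)} = - \frac{3}{4} + y + Z y$ ($a{\left(y,Z \right)} = - \frac{3}{4} + \left(y + Z y\right) = - \frac{3}{4} + y + Z y$)
$\frac{1}{a{\left(165,q{\left(-10,7 \right)} \right)} + 758 \cdot 25} = \frac{1}{\left(- \frac{3}{4} + 165 + \left(-1 - 10\right) 165\right) + 758 \cdot 25} = \frac{1}{\left(- \frac{3}{4} + 165 - 1815\right) + 18950} = \frac{1}{- \frac{6603}{4} + 18950} = \frac{1}{\frac{69197}{4}} = \frac{4}{69197}$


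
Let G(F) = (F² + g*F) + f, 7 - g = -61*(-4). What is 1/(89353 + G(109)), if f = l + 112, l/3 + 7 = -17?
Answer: 1/75441 ≈ 1.3255e-5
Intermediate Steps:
l = -72 (l = -21 + 3*(-17) = -21 - 51 = -72)
f = 40 (f = -72 + 112 = 40)
g = -237 (g = 7 - (-61)*(-4) = 7 - 1*244 = 7 - 244 = -237)
G(F) = 40 + F² - 237*F (G(F) = (F² - 237*F) + 40 = 40 + F² - 237*F)
1/(89353 + G(109)) = 1/(89353 + (40 + 109² - 237*109)) = 1/(89353 + (40 + 11881 - 25833)) = 1/(89353 - 13912) = 1/75441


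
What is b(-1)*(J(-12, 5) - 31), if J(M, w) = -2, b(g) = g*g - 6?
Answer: 165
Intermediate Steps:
b(g) = -6 + g**2 (b(g) = g**2 - 6 = -6 + g**2)
b(-1)*(J(-12, 5) - 31) = (-6 + (-1)**2)*(-2 - 31) = (-6 + 1)*(-33) = -5*(-33) = 165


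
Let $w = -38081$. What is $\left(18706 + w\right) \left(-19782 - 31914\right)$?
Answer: $1001610000$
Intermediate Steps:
$\left(18706 + w\right) \left(-19782 - 31914\right) = \left(18706 - 38081\right) \left(-19782 - 31914\right) = \left(-19375\right) \left(-51696\right) = 1001610000$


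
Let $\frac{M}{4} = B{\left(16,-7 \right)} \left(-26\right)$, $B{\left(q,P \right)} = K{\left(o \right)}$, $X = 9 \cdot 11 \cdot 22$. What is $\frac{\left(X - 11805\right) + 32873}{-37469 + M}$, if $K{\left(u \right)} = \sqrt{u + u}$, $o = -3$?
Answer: $- \frac{871004374}{1403990857} + \frac{2417584 i \sqrt{6}}{1403990857} \approx -0.62038 + 0.0042179 i$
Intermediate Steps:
$X = 2178$ ($X = 99 \cdot 22 = 2178$)
$K{\left(u \right)} = \sqrt{2} \sqrt{u}$ ($K{\left(u \right)} = \sqrt{2 u} = \sqrt{2} \sqrt{u}$)
$B{\left(q,P \right)} = i \sqrt{6}$ ($B{\left(q,P \right)} = \sqrt{2} \sqrt{-3} = \sqrt{2} i \sqrt{3} = i \sqrt{6}$)
$M = - 104 i \sqrt{6}$ ($M = 4 i \sqrt{6} \left(-26\right) = 4 \left(- 26 i \sqrt{6}\right) = - 104 i \sqrt{6} \approx - 254.75 i$)
$\frac{\left(X - 11805\right) + 32873}{-37469 + M} = \frac{\left(2178 - 11805\right) + 32873}{-37469 - 104 i \sqrt{6}} = \frac{-9627 + 32873}{-37469 - 104 i \sqrt{6}} = \frac{23246}{-37469 - 104 i \sqrt{6}}$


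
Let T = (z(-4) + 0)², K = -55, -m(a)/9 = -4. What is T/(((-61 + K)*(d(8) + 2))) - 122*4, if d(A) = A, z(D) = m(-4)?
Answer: -70922/145 ≈ -489.12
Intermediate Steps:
m(a) = 36 (m(a) = -9*(-4) = 36)
z(D) = 36
T = 1296 (T = (36 + 0)² = 36² = 1296)
T/(((-61 + K)*(d(8) + 2))) - 122*4 = 1296/(((-61 - 55)*(8 + 2))) - 122*4 = 1296/((-116*10)) - 488 = 1296/(-1160) - 488 = 1296*(-1/1160) - 488 = -162/145 - 488 = -70922/145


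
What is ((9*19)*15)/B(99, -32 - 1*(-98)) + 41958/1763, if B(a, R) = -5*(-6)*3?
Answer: 184407/3526 ≈ 52.299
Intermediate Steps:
B(a, R) = 90 (B(a, R) = 30*3 = 90)
((9*19)*15)/B(99, -32 - 1*(-98)) + 41958/1763 = ((9*19)*15)/90 + 41958/1763 = (171*15)*(1/90) + 41958*(1/1763) = 2565*(1/90) + 41958/1763 = 57/2 + 41958/1763 = 184407/3526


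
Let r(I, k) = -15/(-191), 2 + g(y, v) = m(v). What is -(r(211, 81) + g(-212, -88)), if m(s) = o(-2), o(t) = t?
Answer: 749/191 ≈ 3.9215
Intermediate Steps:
m(s) = -2
g(y, v) = -4 (g(y, v) = -2 - 2 = -4)
r(I, k) = 15/191 (r(I, k) = -15*(-1/191) = 15/191)
-(r(211, 81) + g(-212, -88)) = -(15/191 - 4) = -1*(-749/191) = 749/191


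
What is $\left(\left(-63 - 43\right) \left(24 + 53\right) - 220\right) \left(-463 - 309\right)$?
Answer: $6470904$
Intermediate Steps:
$\left(\left(-63 - 43\right) \left(24 + 53\right) - 220\right) \left(-463 - 309\right) = \left(\left(-106\right) 77 - 220\right) \left(-772\right) = \left(-8162 - 220\right) \left(-772\right) = \left(-8382\right) \left(-772\right) = 6470904$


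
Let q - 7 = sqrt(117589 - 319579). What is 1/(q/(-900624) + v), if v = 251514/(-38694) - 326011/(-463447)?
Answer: -41999879247820198285640535879024/243458056395705385933513858507399 + 8045043936280281510022416*I*sqrt(201990)/243458056395705385933513858507399 ≈ -0.17251 + 1.4851e-5*I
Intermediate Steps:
q = 7 + I*sqrt(201990) (q = 7 + sqrt(117589 - 319579) = 7 + sqrt(-201990) = 7 + I*sqrt(201990) ≈ 7.0 + 449.43*I)
v = -17324789854/2988769703 (v = 251514*(-1/38694) - 326011*(-1/463447) = -41919/6449 + 326011/463447 = -17324789854/2988769703 ≈ -5.7966)
1/(q/(-900624) + v) = 1/((7 + I*sqrt(201990))/(-900624) - 17324789854/2988769703) = 1/((7 + I*sqrt(201990))*(-1/900624) - 17324789854/2988769703) = 1/((-7/900624 - I*sqrt(201990)/900624) - 17324789854/2988769703) = 1/(-15603142458856817/2691757724994672 - I*sqrt(201990)/900624)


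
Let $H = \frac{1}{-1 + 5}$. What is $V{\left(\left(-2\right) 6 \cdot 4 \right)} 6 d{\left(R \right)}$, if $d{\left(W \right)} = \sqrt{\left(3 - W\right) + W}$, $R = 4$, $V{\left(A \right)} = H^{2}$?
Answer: $\frac{3 \sqrt{3}}{8} \approx 0.64952$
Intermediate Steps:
$H = \frac{1}{4} \approx 0.25$
$V{\left(A \right)} = \frac{1}{16}$ ($V{\left(A \right)} = \left(\frac{1}{4}\right)^{2} = \frac{1}{16}$)
$d{\left(W \right)} = \sqrt{3}$
$V{\left(\left(-2\right) 6 \cdot 4 \right)} 6 d{\left(R \right)} = \frac{1}{16} \cdot 6 \sqrt{3} = \frac{3 \sqrt{3}}{8}$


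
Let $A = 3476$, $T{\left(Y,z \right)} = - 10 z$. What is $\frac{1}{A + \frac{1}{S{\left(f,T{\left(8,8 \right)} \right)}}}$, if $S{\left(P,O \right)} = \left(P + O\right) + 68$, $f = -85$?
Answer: $\frac{97}{337171} \approx 0.00028769$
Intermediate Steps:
$S{\left(P,O \right)} = 68 + O + P$ ($S{\left(P,O \right)} = \left(O + P\right) + 68 = 68 + O + P$)
$\frac{1}{A + \frac{1}{S{\left(f,T{\left(8,8 \right)} \right)}}} = \frac{1}{3476 + \frac{1}{68 - 80 - 85}} = \frac{1}{3476 + \frac{1}{-97}} = \frac{1}{3476 - \frac{1}{97}} = \frac{1}{\frac{337171}{97}} = \frac{97}{337171}$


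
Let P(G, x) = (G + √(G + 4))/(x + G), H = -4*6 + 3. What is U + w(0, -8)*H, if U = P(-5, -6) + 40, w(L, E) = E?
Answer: 2293/11 - I/11 ≈ 208.45 - 0.090909*I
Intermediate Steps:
H = -21 (H = -24 + 3 = -21)
P(G, x) = (G + √(4 + G))/(G + x)
U = 445/11 - I/11 (U = (-5 + √(4 - 5))/(-5 - 6) + 40 = (-5 + √(-1))/(-11) + 40 = -(-5 + I)/11 + 40 = (5/11 - I/11) + 40 = 445/11 - I/11 ≈ 40.455 - 0.090909*I)
U + w(0, -8)*H = (445/11 - I/11) - 8*(-21) = (445/11 - I/11) + 168 = 2293/11 - I/11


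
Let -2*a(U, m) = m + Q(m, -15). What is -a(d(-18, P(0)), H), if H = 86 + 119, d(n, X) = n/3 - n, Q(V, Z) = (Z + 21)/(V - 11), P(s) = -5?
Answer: 9944/97 ≈ 102.52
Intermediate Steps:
Q(V, Z) = (21 + Z)/(-11 + V)
d(n, X) = -2*n/3 (d(n, X) = n*(1/3) - n = n/3 - n = -2*n/3)
H = 205
a(U, m) = -3/(-11 + m) - m/2 (a(U, m) = -(m + (21 - 15)/(-11 + m))/2 = -(m + 6/(-11 + m))/2 = -3/(-11 + m) - m/2)
-a(d(-18, P(0)), H) = -(-6 - 1*205*(-11 + 205))/(2*(-11 + 205)) = -(-6 - 1*205*194)/(2*194) = -(-6 - 39770)/(2*194) = -(-39776)/(2*194) = -1*(-9944/97) = 9944/97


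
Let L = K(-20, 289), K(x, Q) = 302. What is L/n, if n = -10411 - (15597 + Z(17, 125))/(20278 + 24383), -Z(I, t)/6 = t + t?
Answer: -2247937/77496628 ≈ -0.029007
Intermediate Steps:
Z(I, t) = -12*t (Z(I, t) = -6*(t + t) = -12*t)
L = 302
n = -154993256/14887 (n = -10411 - (15597 - 12*125)/(20278 + 24383) = -10411 - (15597 - 1500)/44661 = -10411 - 14097/44661 = -10411 - 1*4699/14887 = -10411 - 4699/14887 = -154993256/14887 ≈ -10411.)
L/n = 302/(-154993256/14887) = 302*(-14887/154993256) = -2247937/77496628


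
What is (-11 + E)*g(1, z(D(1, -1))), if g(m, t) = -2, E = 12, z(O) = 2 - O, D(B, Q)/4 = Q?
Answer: -2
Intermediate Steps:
D(B, Q) = 4*Q
(-11 + E)*g(1, z(D(1, -1))) = (-11 + 12)*(-2) = 1*(-2) = -2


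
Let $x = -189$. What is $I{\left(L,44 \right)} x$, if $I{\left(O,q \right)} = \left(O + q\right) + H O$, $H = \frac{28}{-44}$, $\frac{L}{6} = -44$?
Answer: $9828$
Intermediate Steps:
$L = -264$ ($L = 6 \left(-44\right) = -264$)
$H = - \frac{7}{11}$ ($H = 28 \left(- \frac{1}{44}\right) = - \frac{7}{11} \approx -0.63636$)
$I{\left(O,q \right)} = q + \frac{4 O}{11}$ ($I{\left(O,q \right)} = \left(O + q\right) - \frac{7 O}{11} = q + \frac{4 O}{11}$)
$I{\left(L,44 \right)} x = \left(44 + \frac{4}{11} \left(-264\right)\right) \left(-189\right) = \left(44 - 96\right) \left(-189\right) = \left(-52\right) \left(-189\right) = 9828$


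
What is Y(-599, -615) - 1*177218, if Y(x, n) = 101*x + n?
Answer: -238332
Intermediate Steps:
Y(x, n) = n + 101*x
Y(-599, -615) - 1*177218 = (-615 + 101*(-599)) - 1*177218 = (-615 - 60499) - 177218 = -61114 - 177218 = -238332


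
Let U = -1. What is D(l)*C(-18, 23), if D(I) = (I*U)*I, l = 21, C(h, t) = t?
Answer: -10143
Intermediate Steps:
D(I) = -I**2 (D(I) = (I*(-1))*I = (-I)*I = -I**2)
D(l)*C(-18, 23) = -1*21**2*23 = -1*441*23 = -441*23 = -10143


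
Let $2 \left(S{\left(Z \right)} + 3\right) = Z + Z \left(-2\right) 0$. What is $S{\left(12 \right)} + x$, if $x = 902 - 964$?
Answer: $-59$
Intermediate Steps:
$x = -62$
$S{\left(Z \right)} = -3 + \frac{Z}{2}$ ($S{\left(Z \right)} = -3 + \frac{Z + Z \left(-2\right) 0}{2} = -3 + \frac{Z + - 2 Z 0}{2} = -3 + \frac{Z + 0}{2} = -3 + \frac{Z}{2}$)
$S{\left(12 \right)} + x = \left(-3 + \frac{1}{2} \cdot 12\right) - 62 = \left(-3 + 6\right) - 62 = 3 - 62 = -59$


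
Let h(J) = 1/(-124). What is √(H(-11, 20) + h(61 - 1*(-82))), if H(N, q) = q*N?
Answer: I*√845711/62 ≈ 14.833*I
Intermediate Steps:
H(N, q) = N*q
h(J) = -1/124
√(H(-11, 20) + h(61 - 1*(-82))) = √(-11*20 - 1/124) = √(-220 - 1/124) = √(-27281/124) = I*√845711/62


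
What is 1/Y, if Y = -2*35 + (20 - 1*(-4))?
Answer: -1/46 ≈ -0.021739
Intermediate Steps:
Y = -46 (Y = -70 + (20 + 4) = -70 + 24 = -46)
1/Y = 1/(-46) = -1/46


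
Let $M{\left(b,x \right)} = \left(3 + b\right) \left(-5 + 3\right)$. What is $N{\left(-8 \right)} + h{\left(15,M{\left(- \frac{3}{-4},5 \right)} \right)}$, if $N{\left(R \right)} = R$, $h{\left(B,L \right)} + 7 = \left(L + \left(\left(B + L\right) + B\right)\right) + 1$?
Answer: $1$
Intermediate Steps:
$M{\left(b,x \right)} = -6 - 2 b$ ($M{\left(b,x \right)} = \left(3 + b\right) \left(-2\right) = -6 - 2 b$)
$h{\left(B,L \right)} = -6 + 2 B + 2 L$ ($h{\left(B,L \right)} = -7 + \left(\left(L + \left(\left(B + L\right) + B\right)\right) + 1\right) = -7 + \left(\left(L + \left(L + 2 B\right)\right) + 1\right) = -7 + \left(\left(2 B + 2 L\right) + 1\right) = -7 + \left(1 + 2 B + 2 L\right) = -6 + 2 B + 2 L$)
$N{\left(-8 \right)} + h{\left(15,M{\left(- \frac{3}{-4},5 \right)} \right)} = -8 + \left(-6 + 2 \cdot 15 + 2 \left(-6 - 2 \left(- \frac{3}{-4}\right)\right)\right) = -8 + \left(-6 + 30 + 2 \left(-6 - 2 \left(\left(-3\right) \left(- \frac{1}{4}\right)\right)\right)\right) = -8 + \left(-6 + 30 + 2 \left(-6 - \frac{3}{2}\right)\right) = -8 + \left(-6 + 30 + 2 \left(- \frac{15}{2}\right)\right) = -8 - -9 = -8 + 9 = 1$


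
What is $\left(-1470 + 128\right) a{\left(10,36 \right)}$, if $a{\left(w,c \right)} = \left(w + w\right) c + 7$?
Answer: $-975634$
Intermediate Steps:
$a{\left(w,c \right)} = 7 + 2 c w$ ($a{\left(w,c \right)} = 2 w c + 7 = 2 c w + 7 = 7 + 2 c w$)
$\left(-1470 + 128\right) a{\left(10,36 \right)} = \left(-1470 + 128\right) \left(7 + 2 \cdot 36 \cdot 10\right) = - 1342 \left(7 + 720\right) = \left(-1342\right) 727 = -975634$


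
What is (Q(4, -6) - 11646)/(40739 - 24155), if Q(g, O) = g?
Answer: -5821/8292 ≈ -0.70200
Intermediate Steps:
(Q(4, -6) - 11646)/(40739 - 24155) = (4 - 11646)/(40739 - 24155) = -11642/16584 = -11642*1/16584 = -5821/8292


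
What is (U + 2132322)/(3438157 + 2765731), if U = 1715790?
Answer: 240507/387743 ≈ 0.62027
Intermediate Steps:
(U + 2132322)/(3438157 + 2765731) = (1715790 + 2132322)/(3438157 + 2765731) = 3848112/6203888 = 3848112*(1/6203888) = 240507/387743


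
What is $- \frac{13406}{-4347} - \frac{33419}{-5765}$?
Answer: $\frac{222557983}{25060455} \approx 8.8808$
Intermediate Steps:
$- \frac{13406}{-4347} - \frac{33419}{-5765} = \left(-13406\right) \left(- \frac{1}{4347}\right) - - \frac{33419}{5765} = \frac{13406}{4347} + \frac{33419}{5765} = \frac{222557983}{25060455}$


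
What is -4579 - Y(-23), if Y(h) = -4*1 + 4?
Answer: -4579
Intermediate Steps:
Y(h) = 0 (Y(h) = -4 + 4 = 0)
-4579 - Y(-23) = -4579 - 1*0 = -4579 + 0 = -4579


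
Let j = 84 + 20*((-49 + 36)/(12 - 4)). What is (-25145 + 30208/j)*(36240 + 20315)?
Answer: -143056947045/103 ≈ -1.3889e+9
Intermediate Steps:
j = 103/2 (j = 84 + 20*(-13/8) = 84 - 65/2 = 103/2 ≈ 51.500)
(-25145 + 30208/j)*(36240 + 20315) = (-25145 + 30208/(103/2))*(36240 + 20315) = (-25145 + 30208*(2/103))*56555 = (-25145 + 60416/103)*56555 = -2529519/103*56555 = -143056947045/103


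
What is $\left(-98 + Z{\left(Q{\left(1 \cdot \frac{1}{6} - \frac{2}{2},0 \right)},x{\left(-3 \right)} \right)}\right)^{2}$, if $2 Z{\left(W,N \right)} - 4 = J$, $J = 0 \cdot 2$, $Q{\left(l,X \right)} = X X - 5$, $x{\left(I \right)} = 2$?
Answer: $9216$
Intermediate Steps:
$Q{\left(l,X \right)} = -5 + X^{2}$ ($Q{\left(l,X \right)} = X^{2} - 5 = -5 + X^{2}$)
$J = 0$
$Z{\left(W,N \right)} = 2$ ($Z{\left(W,N \right)} = 2 + \frac{1}{2} \cdot 0 = 2 + 0 = 2$)
$\left(-98 + Z{\left(Q{\left(1 \cdot \frac{1}{6} - \frac{2}{2},0 \right)},x{\left(-3 \right)} \right)}\right)^{2} = \left(-98 + 2\right)^{2} = \left(-96\right)^{2} = 9216$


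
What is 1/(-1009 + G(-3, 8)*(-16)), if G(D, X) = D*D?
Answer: -1/1153 ≈ -0.00086730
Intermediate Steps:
G(D, X) = D**2
1/(-1009 + G(-3, 8)*(-16)) = 1/(-1009 + (-3)**2*(-16)) = 1/(-1009 + 9*(-16)) = 1/(-1009 - 144) = 1/(-1153) = -1/1153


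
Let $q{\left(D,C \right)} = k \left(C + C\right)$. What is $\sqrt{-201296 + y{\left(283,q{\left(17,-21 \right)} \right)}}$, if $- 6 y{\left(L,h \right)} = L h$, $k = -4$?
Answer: $2 i \sqrt{52305} \approx 457.41 i$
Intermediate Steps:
$q{\left(D,C \right)} = - 8 C$ ($q{\left(D,C \right)} = - 4 \left(C + C\right) = - 4 \cdot 2 C = - 8 C$)
$y{\left(L,h \right)} = - \frac{L h}{6}$
$\sqrt{-201296 + y{\left(283,q{\left(17,-21 \right)} \right)}} = \sqrt{-201296 - \frac{283 \left(\left(-8\right) \left(-21\right)\right)}{6}} = \sqrt{-201296 - \frac{283}{6} \cdot 168} = \sqrt{-201296 - 7924} = \sqrt{-209220} = 2 i \sqrt{52305}$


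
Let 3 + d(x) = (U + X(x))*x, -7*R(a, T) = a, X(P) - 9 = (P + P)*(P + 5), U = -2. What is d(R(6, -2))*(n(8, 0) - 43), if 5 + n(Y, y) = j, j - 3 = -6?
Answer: 50949/343 ≈ 148.54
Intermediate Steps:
j = -3 (j = 3 - 6 = -3)
n(Y, y) = -8 (n(Y, y) = -5 - 3 = -8)
X(P) = 9 + 2*P*(5 + P) (X(P) = 9 + (P + P)*(P + 5) = 9 + (2*P)*(5 + P) = 9 + 2*P*(5 + P))
R(a, T) = -a/7
d(x) = -3 + x*(7 + 2*x² + 10*x) (d(x) = -3 + (-2 + (9 + 2*x² + 10*x))*x = -3 + (7 + 2*x² + 10*x)*x = -3 + x*(7 + 2*x² + 10*x))
d(R(6, -2))*(n(8, 0) - 43) = (-3 + 2*(-⅐*6)³ + 7*(-⅐*6) + 10*(-⅐*6)²)*(-8 - 43) = (-3 + 2*(-6/7)³ + 7*(-6/7) + 10*(-6/7)²)*(-51) = (-3 + 2*(-216/343) - 6 + 10*(36/49))*(-51) = (-3 - 432/343 - 6 + 360/49)*(-51) = -999/343*(-51) = 50949/343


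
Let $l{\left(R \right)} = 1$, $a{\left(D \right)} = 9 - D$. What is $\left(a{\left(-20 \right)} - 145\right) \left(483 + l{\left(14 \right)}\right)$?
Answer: $-56144$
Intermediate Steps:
$\left(a{\left(-20 \right)} - 145\right) \left(483 + l{\left(14 \right)}\right) = \left(\left(9 - -20\right) - 145\right) \left(483 + 1\right) = \left(\left(9 + 20\right) - 145\right) 484 = \left(29 - 145\right) 484 = \left(-116\right) 484 = -56144$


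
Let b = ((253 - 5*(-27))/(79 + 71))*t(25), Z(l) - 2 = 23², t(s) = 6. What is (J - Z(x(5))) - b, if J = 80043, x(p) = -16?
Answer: 1987412/25 ≈ 79497.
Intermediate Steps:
Z(l) = 531 (Z(l) = 2 + 23² = 2 + 529 = 531)
b = 388/25 (b = ((253 - 5*(-27))/(79 + 71))*6 = ((253 + 135)/150)*6 = (388*(1/150))*6 = (194/75)*6 = 388/25 ≈ 15.520)
(J - Z(x(5))) - b = (80043 - 1*531) - 1*388/25 = (80043 - 531) - 388/25 = 79512 - 388/25 = 1987412/25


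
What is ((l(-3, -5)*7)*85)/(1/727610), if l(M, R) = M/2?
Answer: -649391925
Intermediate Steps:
l(M, R) = M/2 (l(M, R) = M*(½) = M/2)
((l(-3, -5)*7)*85)/(1/727610) = ((((½)*(-3))*7)*85)/(1/727610) = (-3/2*7*85)/(1/727610) = -21/2*85*727610 = -1785/2*727610 = -649391925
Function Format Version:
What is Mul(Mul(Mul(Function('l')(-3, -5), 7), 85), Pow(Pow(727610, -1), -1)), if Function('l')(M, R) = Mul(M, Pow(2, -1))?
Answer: -649391925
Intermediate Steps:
Function('l')(M, R) = Mul(Rational(1, 2), M) (Function('l')(M, R) = Mul(M, Rational(1, 2)) = Mul(Rational(1, 2), M))
Mul(Mul(Mul(Function('l')(-3, -5), 7), 85), Pow(Pow(727610, -1), -1)) = Mul(Mul(Mul(Mul(Rational(1, 2), -3), 7), 85), Pow(Pow(727610, -1), -1)) = Mul(Mul(Mul(Rational(-3, 2), 7), 85), Pow(Rational(1, 727610), -1)) = Mul(Mul(Rational(-21, 2), 85), 727610) = Mul(Rational(-1785, 2), 727610) = -649391925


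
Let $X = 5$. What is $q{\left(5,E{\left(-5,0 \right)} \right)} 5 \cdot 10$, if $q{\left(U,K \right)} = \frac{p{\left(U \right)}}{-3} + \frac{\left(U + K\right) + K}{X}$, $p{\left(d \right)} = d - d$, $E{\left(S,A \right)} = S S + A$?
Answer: $550$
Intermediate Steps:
$E{\left(S,A \right)} = A + S^{2}$ ($E{\left(S,A \right)} = S^{2} + A = A + S^{2}$)
$p{\left(d \right)} = 0$
$q{\left(U,K \right)} = \frac{U}{5} + \frac{2 K}{5}$ ($q{\left(U,K \right)} = \frac{0}{-3} + \frac{\left(U + K\right) + K}{5} = 0 \left(- \frac{1}{3}\right) + \left(\left(K + U\right) + K\right) \frac{1}{5} = 0 + \left(U + 2 K\right) \frac{1}{5} = 0 + \left(\frac{U}{5} + \frac{2 K}{5}\right) = \frac{U}{5} + \frac{2 K}{5}$)
$q{\left(5,E{\left(-5,0 \right)} \right)} 5 \cdot 10 = \left(\frac{1}{5} \cdot 5 + \frac{2 \left(0 + \left(-5\right)^{2}\right)}{5}\right) 5 \cdot 10 = \left(1 + \frac{2 \left(0 + 25\right)}{5}\right) 5 \cdot 10 = \left(1 + \frac{2}{5} \cdot 25\right) 5 \cdot 10 = \left(1 + 10\right) 5 \cdot 10 = 11 \cdot 5 \cdot 10 = 55 \cdot 10 = 550$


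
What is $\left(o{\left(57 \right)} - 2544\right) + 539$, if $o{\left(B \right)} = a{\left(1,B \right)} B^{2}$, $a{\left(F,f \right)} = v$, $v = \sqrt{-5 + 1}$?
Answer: $-2005 + 6498 i \approx -2005.0 + 6498.0 i$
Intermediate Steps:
$v = 2 i$ ($v = \sqrt{-4} = 2 i \approx 2.0 i$)
$a{\left(F,f \right)} = 2 i$
$o{\left(B \right)} = 2 i B^{2}$
$\left(o{\left(57 \right)} - 2544\right) + 539 = \left(2 i 57^{2} - 2544\right) + 539 = \left(2 i 3249 - 2544\right) + 539 = \left(6498 i - 2544\right) + 539 = \left(-2544 + 6498 i\right) + 539 = -2005 + 6498 i$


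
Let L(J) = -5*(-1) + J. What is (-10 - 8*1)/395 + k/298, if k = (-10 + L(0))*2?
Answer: -4657/58855 ≈ -0.079127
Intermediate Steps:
L(J) = 5 + J
k = -10 (k = (-10 + (5 + 0))*2 = (-10 + 5)*2 = -5*2 = -10)
(-10 - 8*1)/395 + k/298 = (-10 - 8*1)/395 - 10/298 = (-10 - 8)*(1/395) - 10*1/298 = -18*1/395 - 5/149 = -18/395 - 5/149 = -4657/58855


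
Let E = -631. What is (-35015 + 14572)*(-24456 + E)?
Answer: 512853541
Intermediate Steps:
(-35015 + 14572)*(-24456 + E) = (-35015 + 14572)*(-24456 - 631) = -20443*(-25087) = 512853541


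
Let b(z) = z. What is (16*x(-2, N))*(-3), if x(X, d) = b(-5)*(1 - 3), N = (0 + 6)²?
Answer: -480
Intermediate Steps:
N = 36 (N = 6² = 36)
x(X, d) = 10 (x(X, d) = -5*(1 - 3) = -5*(-2) = 10)
(16*x(-2, N))*(-3) = (16*10)*(-3) = 160*(-3) = -480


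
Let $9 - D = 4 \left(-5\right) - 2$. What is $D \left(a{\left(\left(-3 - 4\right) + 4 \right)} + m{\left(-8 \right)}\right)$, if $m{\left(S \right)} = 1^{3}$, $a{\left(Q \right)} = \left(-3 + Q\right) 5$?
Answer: $-899$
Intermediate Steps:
$a{\left(Q \right)} = -15 + 5 Q$
$m{\left(S \right)} = 1$
$D = 31$ ($D = 9 - \left(4 \left(-5\right) - 2\right) = 9 - \left(-20 - 2\right) = 9 - -22 = 9 + 22 = 31$)
$D \left(a{\left(\left(-3 - 4\right) + 4 \right)} + m{\left(-8 \right)}\right) = 31 \left(\left(-15 + 5 \left(\left(-3 - 4\right) + 4\right)\right) + 1\right) = 31 \left(\left(-15 + 5 \left(-7 + 4\right)\right) + 1\right) = 31 \left(\left(-15 + 5 \left(-3\right)\right) + 1\right) = 31 \left(\left(-15 - 15\right) + 1\right) = 31 \left(-30 + 1\right) = 31 \left(-29\right) = -899$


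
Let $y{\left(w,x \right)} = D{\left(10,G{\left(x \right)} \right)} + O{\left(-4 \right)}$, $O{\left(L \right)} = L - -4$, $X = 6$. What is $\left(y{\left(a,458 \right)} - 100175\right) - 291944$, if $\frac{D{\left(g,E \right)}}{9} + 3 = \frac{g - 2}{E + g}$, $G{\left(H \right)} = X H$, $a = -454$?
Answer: $- \frac{540769298}{1379} \approx -3.9215 \cdot 10^{5}$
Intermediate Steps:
$O{\left(L \right)} = 4 + L$ ($O{\left(L \right)} = L + 4 = 4 + L$)
$G{\left(H \right)} = 6 H$
$D{\left(g,E \right)} = -27 + \frac{9 \left(-2 + g\right)}{E + g}$ ($D{\left(g,E \right)} = -27 + 9 \frac{g - 2}{E + g} = -27 + 9 \frac{-2 + g}{E + g} = -27 + \frac{9 \left(-2 + g\right)}{E + g}$)
$y{\left(w,x \right)} = \frac{9 \left(-22 - 18 x\right)}{10 + 6 x}$ ($y{\left(w,x \right)} = \frac{9 \left(-2 - 3 \cdot 6 x - 20\right)}{6 x + 10} + \left(4 - 4\right) = \frac{9 \left(-2 - 18 x - 20\right)}{10 + 6 x} + 0 = \frac{9 \left(-22 - 18 x\right)}{10 + 6 x} + 0 = \frac{9 \left(-22 - 18 x\right)}{10 + 6 x}$)
$\left(y{\left(a,458 \right)} - 100175\right) - 291944 = \left(\frac{9 \left(-11 - 4122\right)}{5 + 3 \cdot 458} - 100175\right) - 291944 = \left(\frac{9 \left(-11 - 4122\right)}{5 + 1374} - 100175\right) - 291944 = \left(9 \cdot \frac{1}{1379} \left(-4133\right) - 100175\right) - 291944 = \left(- \frac{37197}{1379} - 100175\right) - 291944 = - \frac{138178522}{1379} - 291944 = - \frac{540769298}{1379}$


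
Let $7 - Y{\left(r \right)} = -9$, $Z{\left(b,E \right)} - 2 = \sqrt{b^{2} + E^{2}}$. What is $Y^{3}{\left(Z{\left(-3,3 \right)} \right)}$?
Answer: $4096$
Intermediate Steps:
$Z{\left(b,E \right)} = 2 + \sqrt{E^{2} + b^{2}}$ ($Z{\left(b,E \right)} = 2 + \sqrt{b^{2} + E^{2}} = 2 + \sqrt{E^{2} + b^{2}}$)
$Y{\left(r \right)} = 16$ ($Y{\left(r \right)} = 7 - -9 = 7 + 9 = 16$)
$Y^{3}{\left(Z{\left(-3,3 \right)} \right)} = 16^{3} = 4096$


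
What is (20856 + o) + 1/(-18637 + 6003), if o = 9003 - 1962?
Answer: 352450697/12634 ≈ 27897.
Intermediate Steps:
o = 7041
(20856 + o) + 1/(-18637 + 6003) = (20856 + 7041) + 1/(-18637 + 6003) = 27897 + 1/(-12634) = 27897 - 1/12634 = 352450697/12634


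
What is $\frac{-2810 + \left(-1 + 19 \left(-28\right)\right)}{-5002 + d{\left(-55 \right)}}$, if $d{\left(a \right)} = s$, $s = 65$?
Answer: $\frac{3343}{4937} \approx 0.67713$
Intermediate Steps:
$d{\left(a \right)} = 65$
$\frac{-2810 + \left(-1 + 19 \left(-28\right)\right)}{-5002 + d{\left(-55 \right)}} = \frac{-2810 + \left(-1 + 19 \left(-28\right)\right)}{-5002 + 65} = \frac{-2810 - 533}{-4937} = \left(-2810 - 533\right) \left(- \frac{1}{4937}\right) = \left(-3343\right) \left(- \frac{1}{4937}\right) = \frac{3343}{4937}$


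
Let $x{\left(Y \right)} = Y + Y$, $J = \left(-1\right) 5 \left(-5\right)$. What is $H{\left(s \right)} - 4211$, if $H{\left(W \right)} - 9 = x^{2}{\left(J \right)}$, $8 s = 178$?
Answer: $-1702$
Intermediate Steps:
$s = \frac{89}{4}$ ($s = \frac{1}{8} \cdot 178 = \frac{89}{4} \approx 22.25$)
$J = 25$ ($J = \left(-5\right) \left(-5\right) = 25$)
$x{\left(Y \right)} = 2 Y$
$H{\left(W \right)} = 2509$ ($H{\left(W \right)} = 9 + \left(2 \cdot 25\right)^{2} = 9 + 50^{2} = 9 + 2500 = 2509$)
$H{\left(s \right)} - 4211 = 2509 - 4211 = -1702$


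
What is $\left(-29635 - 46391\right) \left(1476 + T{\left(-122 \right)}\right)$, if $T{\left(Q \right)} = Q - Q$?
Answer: $-112214376$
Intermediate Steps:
$T{\left(Q \right)} = 0$
$\left(-29635 - 46391\right) \left(1476 + T{\left(-122 \right)}\right) = \left(-29635 - 46391\right) \left(1476 + 0\right) = \left(-76026\right) 1476 = -112214376$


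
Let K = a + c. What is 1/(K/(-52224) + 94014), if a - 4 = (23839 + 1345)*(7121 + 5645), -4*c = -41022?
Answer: 34816/3058851955 ≈ 1.1382e-5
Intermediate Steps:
c = 20511/2 (c = -¼*(-41022) = 20511/2 ≈ 10256.)
a = 321498948 (a = 4 + (23839 + 1345)*(7121 + 5645) = 4 + 25184*12766 = 4 + 321498944 = 321498948)
K = 643018407/2 (K = 321498948 + 20511/2 = 643018407/2 ≈ 3.2151e+8)
1/(K/(-52224) + 94014) = 1/((643018407/2)/(-52224) + 94014) = 1/((643018407/2)*(-1/52224) + 94014) = 1/(-214339469/34816 + 94014) = 1/(3058851955/34816) = 34816/3058851955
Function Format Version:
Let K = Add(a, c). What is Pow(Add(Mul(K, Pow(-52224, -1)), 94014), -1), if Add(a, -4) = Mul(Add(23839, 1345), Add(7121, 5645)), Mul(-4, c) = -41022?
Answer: Rational(34816, 3058851955) ≈ 1.1382e-5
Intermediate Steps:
c = Rational(20511, 2) (c = Mul(Rational(-1, 4), -41022) = Rational(20511, 2) ≈ 10256.)
a = 321498948 (a = Add(4, Mul(Add(23839, 1345), Add(7121, 5645))) = Add(4, Mul(25184, 12766)) = Add(4, 321498944) = 321498948)
K = Rational(643018407, 2) (K = Add(321498948, Rational(20511, 2)) = Rational(643018407, 2) ≈ 3.2151e+8)
Pow(Add(Mul(K, Pow(-52224, -1)), 94014), -1) = Pow(Add(Mul(Rational(643018407, 2), Pow(-52224, -1)), 94014), -1) = Pow(Add(Mul(Rational(643018407, 2), Rational(-1, 52224)), 94014), -1) = Pow(Add(Rational(-214339469, 34816), 94014), -1) = Pow(Rational(3058851955, 34816), -1) = Rational(34816, 3058851955)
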